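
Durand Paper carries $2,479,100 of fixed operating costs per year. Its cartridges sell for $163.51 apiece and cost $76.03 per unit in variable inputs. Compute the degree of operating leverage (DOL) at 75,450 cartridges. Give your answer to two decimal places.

Total contribution margin = 75,450 × $87.48 = $6,600,366.00.
EBIT = $6,600,366.00 − $2,479,100 = $4,121,266.00.
So DOL = total CM / EBIT = $6,600,366.00 / $4,121,266.00 = 1.6015.

1.60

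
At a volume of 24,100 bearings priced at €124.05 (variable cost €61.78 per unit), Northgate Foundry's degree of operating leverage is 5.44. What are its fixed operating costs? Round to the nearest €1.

€1,224,842

Total contribution margin = 24,100 × €62.27 = €1,500,707.00.
DOL = contribution / EBIT, so EBIT = €1,500,707.00 / 5.44 = €275,865.26.
Fixed costs = CM − EBIT = €1,500,707.00 − €275,865.26 = €1,224,842.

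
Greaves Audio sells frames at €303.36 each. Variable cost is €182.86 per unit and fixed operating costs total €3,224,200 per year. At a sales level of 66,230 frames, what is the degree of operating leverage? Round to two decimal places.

At 66,230 units, contribution = 66,230 × €120.50 = €7,980,715.00.
Operating income = contribution − fixed costs = €7,980,715.00 − €3,224,200 = €4,756,515.00.
So DOL = total CM / EBIT = €7,980,715.00 / €4,756,515.00 = 1.6778.

1.68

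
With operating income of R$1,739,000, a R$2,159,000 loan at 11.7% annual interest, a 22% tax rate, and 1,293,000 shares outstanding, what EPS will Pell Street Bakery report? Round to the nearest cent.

Pre-tax income = R$1,739,000 − R$252,603.00 = R$1,486,397.00.
Net income = R$1,486,397.00 × (1 − 0.22) = R$1,159,389.66.
EPS = R$1,159,389.66 ÷ 1,293,000 = R$0.90.

R$0.90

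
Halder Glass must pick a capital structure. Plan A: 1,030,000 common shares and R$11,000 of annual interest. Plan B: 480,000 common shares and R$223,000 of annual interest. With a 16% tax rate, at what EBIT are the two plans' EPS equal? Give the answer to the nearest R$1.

R$408,018

Set EPS_A = EPS_B: (EBIT − R$11,000)(1 − 0.16) ÷ 1,030,000 = (EBIT − R$223,000)(1 − 0.16) ÷ 480,000.
The (1 − t) factor cancels: (EBIT − 11,000) × 480,000 = (EBIT − 223,000) × 1,030,000.
EBIT × (1,030,000 − 480,000) = 223,000 × 1,030,000 − 11,000 × 480,000 = 224,410,000,000, so EBIT = 224,410,000,000 ÷ 550,000 = 408,018.18.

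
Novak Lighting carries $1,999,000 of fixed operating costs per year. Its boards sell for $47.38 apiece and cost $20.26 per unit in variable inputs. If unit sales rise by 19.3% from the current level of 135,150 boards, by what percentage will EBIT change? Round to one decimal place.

+42.5%

Total contribution margin = 135,150 × $27.12 = $3,665,268.00.
Operating income = contribution − fixed costs = $3,665,268.00 − $1,999,000 = $1,666,268.00.
So DOL = total CM / EBIT = $3,665,268.00 / $1,666,268.00 = 2.1997.
%ΔEBIT = DOL × %ΔSales = 2.1997 × +19.3% = +42.5%.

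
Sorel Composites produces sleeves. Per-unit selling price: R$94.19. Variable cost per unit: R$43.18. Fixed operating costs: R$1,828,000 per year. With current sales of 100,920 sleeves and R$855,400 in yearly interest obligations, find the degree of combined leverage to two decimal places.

Contribution at this volume is 100,920 × R$51.01 = R$5,147,929.20.
Operating income = contribution − fixed costs = R$5,147,929.20 − R$1,828,000 = R$3,319,929.20. Interest = R$855,400.00.
DOL = R$5,147,929.20 ÷ R$3,319,929.20 = 1.5506; DFL = R$3,319,929.20 ÷ R$2,464,529.20 = 1.3471.
DCL = DOL × DFL = 1.5506 × 1.3471 = 2.0888.

2.09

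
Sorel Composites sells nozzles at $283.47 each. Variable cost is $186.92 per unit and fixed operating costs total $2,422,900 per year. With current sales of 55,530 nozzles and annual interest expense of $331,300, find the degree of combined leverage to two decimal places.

2.06

At 55,530 units, contribution = 55,530 × $96.55 = $5,361,421.50.
Subtracting fixed costs: EBIT = $5,361,421.50 − $2,422,900 = $2,938,521.50. Interest = $331,300.00, so EBIT − I = $2,607,221.50.
DCL = contribution ÷ (EBIT − I) = $5,361,421.50 ÷ $2,607,221.50 = 2.0564.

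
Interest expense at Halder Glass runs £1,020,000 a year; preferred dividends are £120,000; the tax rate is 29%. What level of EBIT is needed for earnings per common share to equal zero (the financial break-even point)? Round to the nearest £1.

Grossing the preferred dividend up to pre-tax terms: £120,000 / (1 − 0.29) = £169,014.08.
Financial break-even EBIT = interest + D_p ÷ (1 − t) = £1,020,000 + £169,014.08 = £1,189,014.08.

£1,189,014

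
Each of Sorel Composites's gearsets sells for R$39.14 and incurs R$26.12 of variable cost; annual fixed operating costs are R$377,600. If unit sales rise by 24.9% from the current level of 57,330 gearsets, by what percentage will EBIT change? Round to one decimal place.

+50.4%

Contribution at this volume is 57,330 × R$13.02 = R$746,436.60.
Subtracting fixed costs: EBIT = R$746,436.60 − R$377,600 = R$368,836.60.
Degree of operating leverage = R$746,436.60 / R$368,836.60 = 2.0238.
%ΔEBIT = DOL × %ΔSales = 2.0238 × +24.9% = +50.4%.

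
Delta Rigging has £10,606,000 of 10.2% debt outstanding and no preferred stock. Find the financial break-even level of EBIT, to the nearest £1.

£1,081,812

Annual interest = 10.2% × £10,606,000 = £1,081,812.00.
Without preferred stock the financial break-even is simply EBIT = interest = £1,081,812.00.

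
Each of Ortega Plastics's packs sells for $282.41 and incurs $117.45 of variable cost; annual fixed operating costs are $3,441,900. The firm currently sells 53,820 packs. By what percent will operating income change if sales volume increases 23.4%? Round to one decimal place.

Contribution at this volume is 53,820 × $164.96 = $8,878,147.20.
Operating income = contribution − fixed costs = $8,878,147.20 − $3,441,900 = $5,436,247.20.
DOL = contribution ÷ EBIT = $8,878,147.20 ÷ $5,436,247.20 = 1.6331.
So EBIT moves 1.6331 × (+23.4%) = +38.2%.

+38.2%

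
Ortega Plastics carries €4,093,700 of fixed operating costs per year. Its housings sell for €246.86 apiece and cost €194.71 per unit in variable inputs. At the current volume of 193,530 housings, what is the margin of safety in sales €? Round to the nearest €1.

Each unit contributes €246.86 − €194.71 = €52.15. Break-even units = €4,093,700 ÷ €52.15 = 78,498.56; break-even revenue = 78,498.56 × €246.86 = €19,378,154.98.
Actual sales revenue = 193,530 × €246.86 = €47,774,815.80.
Margin of safety = €47,774,815.80 − €19,378,154.98 = €28,396,661.

€28,396,661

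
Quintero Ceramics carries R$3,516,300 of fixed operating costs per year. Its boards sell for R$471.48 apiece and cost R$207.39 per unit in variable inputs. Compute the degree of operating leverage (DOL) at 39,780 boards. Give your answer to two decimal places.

1.50

Contribution at this volume is 39,780 × R$264.09 = R$10,505,500.20.
Subtracting fixed costs: EBIT = R$10,505,500.20 − R$3,516,300 = R$6,989,200.20.
DOL = contribution ÷ EBIT = R$10,505,500.20 ÷ R$6,989,200.20 = 1.5031.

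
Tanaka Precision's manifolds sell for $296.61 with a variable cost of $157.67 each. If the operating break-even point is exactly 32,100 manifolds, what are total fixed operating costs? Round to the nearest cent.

$4,459,974.00

Unit CM = price − variable cost = $296.61 − $157.67 = $138.94.
Since BE = FC / CM, FC = 32,100 × $138.94 = $4,459,974.00.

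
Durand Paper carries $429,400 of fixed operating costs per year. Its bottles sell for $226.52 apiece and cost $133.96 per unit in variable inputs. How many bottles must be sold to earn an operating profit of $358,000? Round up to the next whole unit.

8,507 bottles

Each unit contributes $226.52 − $133.96 = $92.56.
Required volume = (fixed costs + target profit) ÷ CM = ($429,400 + $358,000) ÷ $92.56 = 8,506.91, so 8,507 bottles.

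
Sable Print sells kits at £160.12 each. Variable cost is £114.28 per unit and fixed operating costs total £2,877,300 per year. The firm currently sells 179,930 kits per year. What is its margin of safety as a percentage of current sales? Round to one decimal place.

Contribution margin per unit = £160.12 − £114.28 = £45.84. Break-even units = £2,877,300 ÷ £45.84 = 62,768.32; break-even revenue = 62,768.32 × £160.12 = £10,050,464.14.
Current sales = 179,930 × £160.12 = £28,810,391.60.
Margin of safety = (£28,810,391.60 − £10,050,464.14) ÷ £28,810,391.60 = 65.1%.

65.1%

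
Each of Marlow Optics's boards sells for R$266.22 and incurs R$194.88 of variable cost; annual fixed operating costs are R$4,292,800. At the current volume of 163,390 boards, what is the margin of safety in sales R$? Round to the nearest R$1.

Each unit contributes R$266.22 − R$194.88 = R$71.34. Break-even units = R$4,292,800 ÷ R$71.34 = 60,173.82; break-even revenue = 60,173.82 × R$266.22 = R$16,019,473.17.
Actual sales revenue = 163,390 × R$266.22 = R$43,497,685.80.
Margin of safety = R$43,497,685.80 − R$16,019,473.17 = R$27,478,213.

R$27,478,213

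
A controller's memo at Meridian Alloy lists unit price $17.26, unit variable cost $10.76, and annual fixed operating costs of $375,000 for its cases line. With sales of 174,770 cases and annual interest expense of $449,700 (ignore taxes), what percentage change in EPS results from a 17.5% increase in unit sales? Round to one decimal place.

+63.9%

At 174,770 units, contribution = 174,770 × $6.50 = $1,136,005.00.
Operating income = contribution − fixed costs = $1,136,005.00 − $375,000 = $761,005.00.
Interest = $449,700.00, so EBIT − I = $311,305.00.
DCL = total CM / (EBIT − I) = $1,136,005.00 / $311,305.00 = 3.6492.
%ΔEPS = DCL × %ΔSales = 3.6492 × +17.5% = +63.9%.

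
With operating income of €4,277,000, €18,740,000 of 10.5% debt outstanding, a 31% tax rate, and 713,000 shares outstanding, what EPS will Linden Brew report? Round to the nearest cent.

€2.23

Pre-tax income = €4,277,000 − €1,967,700.00 = €2,309,300.00.
After tax at 31%: net income = €2,309,300.00 × 0.69 = €1,593,417.00.
EPS = €1,593,417.00 ÷ 713,000 = €2.23.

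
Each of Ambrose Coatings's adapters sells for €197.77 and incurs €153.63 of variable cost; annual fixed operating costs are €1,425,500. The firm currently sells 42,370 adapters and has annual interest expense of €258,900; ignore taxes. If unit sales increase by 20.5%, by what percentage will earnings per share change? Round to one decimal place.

+206.3%

Total contribution margin = 42,370 × €44.14 = €1,870,211.80.
Operating income = contribution − fixed costs = €1,870,211.80 − €1,425,500 = €444,711.80.
Interest = €258,900.00, so EBIT − I = €185,811.80.
DCL = total CM / (EBIT − I) = €1,870,211.80 / €185,811.80 = 10.0651.
EPS therefore changes by 10.0651 × (+20.5%) = +206.3%.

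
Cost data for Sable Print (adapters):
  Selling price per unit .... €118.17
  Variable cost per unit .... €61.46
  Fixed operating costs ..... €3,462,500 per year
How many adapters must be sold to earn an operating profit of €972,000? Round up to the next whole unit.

78,197 adapters

Contribution margin per unit = €118.17 − €61.46 = €56.71.
Need Q such that Q × €56.71 − €3,462,500 = €972,000, i.e. Q = €4,434,500 / €56.71 = 78,196.09 → 78,197.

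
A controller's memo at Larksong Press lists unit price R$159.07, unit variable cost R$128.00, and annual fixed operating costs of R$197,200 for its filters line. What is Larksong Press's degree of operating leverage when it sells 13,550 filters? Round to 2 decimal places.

1.88

Total contribution margin = 13,550 × R$31.07 = R$420,998.50.
EBIT = R$420,998.50 − R$197,200 = R$223,798.50.
DOL = contribution ÷ EBIT = R$420,998.50 ÷ R$223,798.50 = 1.8811.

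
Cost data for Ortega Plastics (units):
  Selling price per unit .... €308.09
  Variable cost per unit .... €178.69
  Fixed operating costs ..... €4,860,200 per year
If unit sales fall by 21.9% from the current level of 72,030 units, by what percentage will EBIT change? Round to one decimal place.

-45.8%

Total contribution margin = 72,030 × €129.40 = €9,320,682.00.
EBIT = €9,320,682.00 − €4,860,200 = €4,460,482.00.
DOL = contribution ÷ EBIT = €9,320,682.00 ÷ €4,460,482.00 = 2.0896.
Operating income changes by 2.0896 × -21.9% = -45.8%.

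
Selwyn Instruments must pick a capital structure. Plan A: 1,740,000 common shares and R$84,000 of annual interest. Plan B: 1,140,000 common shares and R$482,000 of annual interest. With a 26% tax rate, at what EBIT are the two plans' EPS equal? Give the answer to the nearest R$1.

R$1,238,200

At indifference, (EBIT − 84,000)(1 − t)/1,740,000 = (EBIT − 482,000)(1 − t)/1,140,000.
The (1 − t) factor cancels: (EBIT − 84,000) × 1,140,000 = (EBIT − 482,000) × 1,740,000.
Solving, EBIT = (482,000·1,740,000 − 84,000·1,140,000) / (1,740,000 − 1,140,000) = 742,920,000,000 / 600,000 = 1,238,200.00.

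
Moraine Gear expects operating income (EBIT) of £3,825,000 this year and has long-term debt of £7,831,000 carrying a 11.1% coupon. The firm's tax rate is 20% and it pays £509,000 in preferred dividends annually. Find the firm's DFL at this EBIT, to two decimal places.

Interest = £869,241.00.
Preferred dividends grossed up pre-tax: £509,000 / (1 − 0.20) = £636,250.00.
DFL = EBIT ÷ [EBIT − I − D_p/(1−t)] = £3,825,000 ÷ [£3,825,000 − £869,241.00 − £636,250.00] = £3,825,000 ÷ £2,319,509.00 = 1.6491.

1.65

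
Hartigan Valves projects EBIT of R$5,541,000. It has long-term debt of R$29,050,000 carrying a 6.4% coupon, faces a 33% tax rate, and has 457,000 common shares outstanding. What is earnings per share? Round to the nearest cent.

R$5.40

Interest = R$1,859,200.00, so EBT = R$5,541,000 − R$1,859,200.00 = R$3,681,800.00.
After tax at 33%: net income = R$3,681,800.00 × 0.67 = R$2,466,806.00.
Per share: R$2,466,806.00 / 457,000 shares = R$5.40.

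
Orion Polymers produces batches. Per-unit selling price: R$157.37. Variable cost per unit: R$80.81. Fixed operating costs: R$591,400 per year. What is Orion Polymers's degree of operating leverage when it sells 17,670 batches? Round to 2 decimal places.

Contribution at this volume is 17,670 × R$76.56 = R$1,352,815.20.
Operating income = contribution − fixed costs = R$1,352,815.20 − R$591,400 = R$761,415.20.
So DOL = total CM / EBIT = R$1,352,815.20 / R$761,415.20 = 1.7767.

1.78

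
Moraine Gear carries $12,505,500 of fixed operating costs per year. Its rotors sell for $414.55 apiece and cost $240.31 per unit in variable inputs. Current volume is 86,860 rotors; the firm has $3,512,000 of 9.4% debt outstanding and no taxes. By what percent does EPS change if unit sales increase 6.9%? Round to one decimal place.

At 86,860 units, contribution = 86,860 × $174.24 = $15,134,486.40.
EBIT = $15,134,486.40 − $12,505,500 = $2,628,986.40.
Interest = $330,128.00, so EBIT − I = $2,298,858.40.
Degree of combined leverage = contribution ÷ (EBIT − I) = $15,134,486.40 ÷ $2,298,858.40 = 6.5835.
EPS therefore changes by 6.5835 × (+6.9%) = +45.4%.

+45.4%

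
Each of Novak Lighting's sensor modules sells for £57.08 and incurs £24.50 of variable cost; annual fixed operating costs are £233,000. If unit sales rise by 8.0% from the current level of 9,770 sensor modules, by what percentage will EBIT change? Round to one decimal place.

At 9,770 units, contribution = 9,770 × £32.58 = £318,306.60.
EBIT = £318,306.60 − £233,000 = £85,306.60.
So DOL = total CM / EBIT = £318,306.60 / £85,306.60 = 3.7313.
Operating income changes by 3.7313 × +8.0% = +29.9%.

+29.9%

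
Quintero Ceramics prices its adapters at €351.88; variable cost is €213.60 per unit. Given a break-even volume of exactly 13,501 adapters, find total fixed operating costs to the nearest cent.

€1,866,918.28

Contribution margin per unit = €351.88 − €213.60 = €138.28.
Fixed costs = break-even units × CM = 13,501 × €138.28 = €1,866,918.28.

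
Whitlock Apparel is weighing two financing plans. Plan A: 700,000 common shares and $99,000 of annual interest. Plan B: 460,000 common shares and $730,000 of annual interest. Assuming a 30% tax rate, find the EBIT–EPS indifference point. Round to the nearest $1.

Set EPS_A = EPS_B: (EBIT − $99,000)(1 − 0.30) ÷ 700,000 = (EBIT − $730,000)(1 − 0.30) ÷ 460,000.
The (1 − t) factor cancels: (EBIT − 99,000) × 460,000 = (EBIT − 730,000) × 700,000.
EBIT × (700,000 − 460,000) = 730,000 × 700,000 − 99,000 × 460,000 = 465,460,000,000, so EBIT = 465,460,000,000 ÷ 240,000 = 1,939,416.67.

$1,939,417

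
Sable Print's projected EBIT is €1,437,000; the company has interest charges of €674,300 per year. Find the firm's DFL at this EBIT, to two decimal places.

1.88

Interest = €674,300.00.
Degree of financial leverage = EBIT / (EBIT − interest) = €1,437,000 / €762,700.00 = 1.8841.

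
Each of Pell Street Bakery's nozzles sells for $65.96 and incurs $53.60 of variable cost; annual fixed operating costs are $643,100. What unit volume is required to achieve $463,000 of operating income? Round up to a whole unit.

Contribution margin per unit = $65.96 − $53.60 = $12.36.
Required volume = (fixed costs + target profit) ÷ CM = ($643,100 + $463,000) ÷ $12.36 = 89,490.29, so 89,491 nozzles.

89,491 nozzles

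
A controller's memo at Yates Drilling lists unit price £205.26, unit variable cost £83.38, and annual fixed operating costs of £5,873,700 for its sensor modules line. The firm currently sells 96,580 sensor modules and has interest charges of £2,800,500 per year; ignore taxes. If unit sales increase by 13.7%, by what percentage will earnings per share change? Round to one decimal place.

+52.1%

Contribution at this volume is 96,580 × £121.88 = £11,771,170.40.
EBIT = £11,771,170.40 − £5,873,700 = £5,897,470.40.
After interest of £2,800,500.00, pre-tax earnings = £3,096,970.40.
Degree of combined leverage = contribution ÷ (EBIT − I) = £11,771,170.40 ÷ £3,096,970.40 = 3.8009.
%ΔEPS = DCL × %ΔSales = 3.8009 × +13.7% = +52.1%.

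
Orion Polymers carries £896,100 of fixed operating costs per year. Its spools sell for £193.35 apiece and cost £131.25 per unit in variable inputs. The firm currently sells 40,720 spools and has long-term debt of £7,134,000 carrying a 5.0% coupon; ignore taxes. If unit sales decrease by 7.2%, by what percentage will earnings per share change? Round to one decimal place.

-14.3%

Contribution at this volume is 40,720 × £62.10 = £2,528,712.00.
Operating income = contribution − fixed costs = £2,528,712.00 − £896,100 = £1,632,612.00.
After interest of £356,700.00, pre-tax earnings = £1,275,912.00.
Degree of combined leverage = contribution ÷ (EBIT − I) = £2,528,712.00 ÷ £1,275,912.00 = 1.9819.
EPS therefore changes by 1.9819 × (-7.2%) = -14.3%.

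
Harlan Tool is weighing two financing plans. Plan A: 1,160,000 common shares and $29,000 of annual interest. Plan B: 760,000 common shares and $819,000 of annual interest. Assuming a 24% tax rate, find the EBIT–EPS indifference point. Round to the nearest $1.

$2,320,000

At indifference, (EBIT − 29,000)(1 − t)/1,160,000 = (EBIT − 819,000)(1 − t)/760,000.
Cancelling (1 − t) and cross-multiplying: 760,000·(EBIT − 29,000) = 1,160,000·(EBIT − 819,000).
EBIT × (1,160,000 − 760,000) = 819,000 × 1,160,000 − 29,000 × 760,000 = 928,000,000,000, so EBIT = 928,000,000,000 ÷ 400,000 = 2,320,000.00.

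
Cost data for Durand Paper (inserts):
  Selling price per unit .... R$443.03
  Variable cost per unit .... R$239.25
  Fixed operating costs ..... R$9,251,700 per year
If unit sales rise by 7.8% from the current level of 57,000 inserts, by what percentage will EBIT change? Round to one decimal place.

Contribution at this volume is 57,000 × R$203.78 = R$11,615,460.00.
EBIT = R$11,615,460.00 − R$9,251,700 = R$2,363,760.00.
DOL = contribution ÷ EBIT = R$11,615,460.00 ÷ R$2,363,760.00 = 4.9140.
Operating income changes by 4.9140 × +7.8% = +38.3%.

+38.3%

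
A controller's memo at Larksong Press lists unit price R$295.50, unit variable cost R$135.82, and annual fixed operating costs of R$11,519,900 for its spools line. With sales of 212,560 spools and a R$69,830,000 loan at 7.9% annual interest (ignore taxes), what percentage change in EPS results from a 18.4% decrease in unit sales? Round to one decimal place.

-36.9%

At 212,560 units, contribution = 212,560 × R$159.68 = R$33,941,580.80.
Subtracting fixed costs: EBIT = R$33,941,580.80 − R$11,519,900 = R$22,421,680.80.
After interest of R$5,516,570.00, pre-tax earnings = R$16,905,110.80.
Degree of combined leverage = contribution ÷ (EBIT − I) = R$33,941,580.80 ÷ R$16,905,110.80 = 2.0078.
EPS therefore changes by 2.0078 × (-18.4%) = -36.9%.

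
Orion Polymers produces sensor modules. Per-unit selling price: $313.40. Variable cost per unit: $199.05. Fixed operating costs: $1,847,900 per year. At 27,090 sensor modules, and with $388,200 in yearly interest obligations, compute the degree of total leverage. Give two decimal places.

Total contribution margin = 27,090 × $114.35 = $3,097,741.50.
EBIT = $3,097,741.50 − $1,847,900 = $1,249,841.50. Interest = $388,200.00, so EBIT − I = $861,641.50.
Degree of total leverage = total CM / (EBIT − interest) = $3,097,741.50 / $861,641.50 = 3.5952.

3.60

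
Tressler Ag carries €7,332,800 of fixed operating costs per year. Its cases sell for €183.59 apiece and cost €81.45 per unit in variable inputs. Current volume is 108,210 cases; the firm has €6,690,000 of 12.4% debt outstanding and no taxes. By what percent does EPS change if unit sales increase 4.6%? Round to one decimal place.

+17.6%

Contribution at this volume is 108,210 × €102.14 = €11,052,569.40.
Operating income = contribution − fixed costs = €11,052,569.40 − €7,332,800 = €3,719,769.40.
After interest of €829,560.00, pre-tax earnings = €2,890,209.40.
DCL = total CM / (EBIT − I) = €11,052,569.40 / €2,890,209.40 = 3.8241.
EPS therefore changes by 3.8241 × (+4.6%) = +17.6%.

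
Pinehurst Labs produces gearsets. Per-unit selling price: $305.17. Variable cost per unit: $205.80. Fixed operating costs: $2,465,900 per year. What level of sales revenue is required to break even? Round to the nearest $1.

$7,572,896

CM per unit = $305.17 − $205.80 = $99.37; CM ratio = $99.37 / $305.17 = 0.3256.
Break-even sales = FC ÷ CM ratio = $2,465,900 × $305.17 / $99.37 = $7,572,896.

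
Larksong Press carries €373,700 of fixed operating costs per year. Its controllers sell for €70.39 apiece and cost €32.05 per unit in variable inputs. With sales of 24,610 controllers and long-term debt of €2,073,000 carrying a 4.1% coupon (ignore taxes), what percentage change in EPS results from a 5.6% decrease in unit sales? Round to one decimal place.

-10.9%

Contribution at this volume is 24,610 × €38.34 = €943,547.40.
Operating income = contribution − fixed costs = €943,547.40 − €373,700 = €569,847.40.
After interest of €84,993.00, pre-tax earnings = €484,854.40.
Degree of combined leverage = contribution ÷ (EBIT − I) = €943,547.40 ÷ €484,854.40 = 1.9460.
EPS therefore changes by 1.9460 × (-5.6%) = -10.9%.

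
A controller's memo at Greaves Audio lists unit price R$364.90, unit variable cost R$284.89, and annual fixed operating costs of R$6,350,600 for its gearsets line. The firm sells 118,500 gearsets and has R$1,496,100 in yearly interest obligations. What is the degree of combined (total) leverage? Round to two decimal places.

5.80

Contribution at this volume is 118,500 × R$80.01 = R$9,481,185.00.
Operating income = contribution − fixed costs = R$9,481,185.00 − R$6,350,600 = R$3,130,585.00. Interest = R$1,496,100.00, so EBIT − I = R$1,634,485.00.
DCL = contribution ÷ (EBIT − I) = R$9,481,185.00 ÷ R$1,634,485.00 = 5.8007.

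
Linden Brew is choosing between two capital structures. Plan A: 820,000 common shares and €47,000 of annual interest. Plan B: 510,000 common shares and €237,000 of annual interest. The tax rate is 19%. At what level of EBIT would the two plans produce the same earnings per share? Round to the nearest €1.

At indifference, (EBIT − 47,000)(1 − t)/820,000 = (EBIT − 237,000)(1 − t)/510,000.
Cancelling (1 − t) and cross-multiplying: 510,000·(EBIT − 47,000) = 820,000·(EBIT − 237,000).
EBIT × (820,000 − 510,000) = 237,000 × 820,000 − 47,000 × 510,000 = 170,370,000,000, so EBIT = 170,370,000,000 ÷ 310,000 = 549,580.65.

€549,581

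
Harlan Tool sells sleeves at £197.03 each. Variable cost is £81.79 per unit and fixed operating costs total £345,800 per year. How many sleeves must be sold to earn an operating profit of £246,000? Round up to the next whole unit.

5,136 sleeves

Each unit contributes £197.03 − £81.79 = £115.24.
Required volume = (fixed costs + target profit) ÷ CM = (£345,800 + £246,000) ÷ £115.24 = 5,135.37, so 5,136 sleeves.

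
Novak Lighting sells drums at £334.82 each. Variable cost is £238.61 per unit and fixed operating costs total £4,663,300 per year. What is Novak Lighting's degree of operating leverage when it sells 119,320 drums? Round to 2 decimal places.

At 119,320 units, contribution = 119,320 × £96.21 = £11,479,777.20.
Subtracting fixed costs: EBIT = £11,479,777.20 − £4,663,300 = £6,816,477.20.
Degree of operating leverage = £11,479,777.20 / £6,816,477.20 = 1.6841.

1.68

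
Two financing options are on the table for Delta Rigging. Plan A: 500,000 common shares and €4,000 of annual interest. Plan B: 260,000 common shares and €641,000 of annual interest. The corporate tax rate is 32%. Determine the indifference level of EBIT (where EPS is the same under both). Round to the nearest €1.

At indifference, (EBIT − 4,000)(1 − t)/500,000 = (EBIT − 641,000)(1 − t)/260,000.
The (1 − t) factor cancels: (EBIT − 4,000) × 260,000 = (EBIT − 641,000) × 500,000.
Solving, EBIT = (641,000·500,000 − 4,000·260,000) / (500,000 − 260,000) = 319,460,000,000 / 240,000 = 1,331,083.33.

€1,331,083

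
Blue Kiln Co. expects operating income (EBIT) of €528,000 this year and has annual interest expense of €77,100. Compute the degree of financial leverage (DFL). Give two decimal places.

1.17

Annual interest charges come to €77,100.00.
Degree of financial leverage = EBIT / (EBIT − interest) = €528,000 / €450,900.00 = 1.1710.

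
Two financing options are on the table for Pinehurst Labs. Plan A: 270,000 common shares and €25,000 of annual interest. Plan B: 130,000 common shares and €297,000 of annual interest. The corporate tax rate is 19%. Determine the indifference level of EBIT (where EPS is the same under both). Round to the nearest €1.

Set EPS_A = EPS_B: (EBIT − €25,000)(1 − 0.19) ÷ 270,000 = (EBIT − €297,000)(1 − 0.19) ÷ 130,000.
The (1 − t) factor cancels: (EBIT − 25,000) × 130,000 = (EBIT − 297,000) × 270,000.
EBIT × (270,000 − 130,000) = 297,000 × 270,000 − 25,000 × 130,000 = 76,940,000,000, so EBIT = 76,940,000,000 ÷ 140,000 = 549,571.43.

€549,571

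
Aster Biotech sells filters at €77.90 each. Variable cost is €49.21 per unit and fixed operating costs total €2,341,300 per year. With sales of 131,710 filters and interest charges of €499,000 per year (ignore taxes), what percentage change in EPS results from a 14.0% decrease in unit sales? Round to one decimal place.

Total contribution margin = 131,710 × €28.69 = €3,778,759.90.
Operating income = contribution − fixed costs = €3,778,759.90 − €2,341,300 = €1,437,459.90.
Interest = €499,000.00, so EBIT − I = €938,459.90.
DCL = total CM / (EBIT − I) = €3,778,759.90 / €938,459.90 = 4.0266.
%ΔEPS = DCL × %ΔSales = 4.0266 × -14.0% = -56.4%.

-56.4%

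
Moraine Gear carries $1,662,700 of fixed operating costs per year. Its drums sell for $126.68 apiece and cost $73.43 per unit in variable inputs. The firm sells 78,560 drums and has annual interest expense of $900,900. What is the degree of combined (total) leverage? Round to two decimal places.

2.58

Contribution at this volume is 78,560 × $53.25 = $4,183,320.00.
Operating income = contribution − fixed costs = $4,183,320.00 − $1,662,700 = $2,520,620.00. Interest = $900,900.00, so EBIT − I = $1,619,720.00.
Degree of total leverage = total CM / (EBIT − interest) = $4,183,320.00 / $1,619,720.00 = 2.5827.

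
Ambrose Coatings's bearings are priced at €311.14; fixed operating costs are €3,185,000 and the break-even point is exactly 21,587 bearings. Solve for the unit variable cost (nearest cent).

Contribution per unit must be FC / Q = €3,185,000 / 21,587 = €147.5425.
Hence VC = price − CM = €311.14 − €147.5425 = €163.60.

€163.60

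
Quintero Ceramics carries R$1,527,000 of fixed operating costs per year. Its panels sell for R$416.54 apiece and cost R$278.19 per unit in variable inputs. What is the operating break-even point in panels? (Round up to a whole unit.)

11,038 panels

Contribution margin per unit = R$416.54 − R$278.19 = R$138.35.
Break-even Q = R$1,527,000 / R$138.35 = 11,037.22 → 11,038 panels.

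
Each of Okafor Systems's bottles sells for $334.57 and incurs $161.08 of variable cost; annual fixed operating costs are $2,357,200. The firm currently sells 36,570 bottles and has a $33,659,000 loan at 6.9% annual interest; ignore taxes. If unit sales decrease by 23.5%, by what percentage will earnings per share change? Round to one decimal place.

Total contribution margin = 36,570 × $173.49 = $6,344,529.30.
EBIT = $6,344,529.30 − $2,357,200 = $3,987,329.30.
Interest = $2,322,471.00, so EBIT − I = $1,664,858.30.
Degree of combined leverage = contribution ÷ (EBIT − I) = $6,344,529.30 ÷ $1,664,858.30 = 3.8109.
%ΔEPS = DCL × %ΔSales = 3.8109 × -23.5% = -89.6%.

-89.6%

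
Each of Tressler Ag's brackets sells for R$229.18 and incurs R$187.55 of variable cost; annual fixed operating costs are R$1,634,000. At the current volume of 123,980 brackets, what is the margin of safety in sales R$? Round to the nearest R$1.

R$19,418,298

Each unit contributes R$229.18 − R$187.55 = R$41.63. Break-even units = R$1,634,000 ÷ R$41.63 = 39,250.54; break-even revenue = 39,250.54 × R$229.18 = R$8,995,438.87.
Current sales = 123,980 × R$229.18 = R$28,413,736.40.
Margin of safety = R$28,413,736.40 − R$8,995,438.87 = R$19,418,298.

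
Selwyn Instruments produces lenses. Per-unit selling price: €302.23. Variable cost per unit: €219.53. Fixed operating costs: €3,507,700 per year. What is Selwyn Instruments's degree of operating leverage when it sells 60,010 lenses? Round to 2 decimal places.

3.41

Contribution at this volume is 60,010 × €82.70 = €4,962,827.00.
EBIT = €4,962,827.00 − €3,507,700 = €1,455,127.00.
So DOL = total CM / EBIT = €4,962,827.00 / €1,455,127.00 = 3.4106.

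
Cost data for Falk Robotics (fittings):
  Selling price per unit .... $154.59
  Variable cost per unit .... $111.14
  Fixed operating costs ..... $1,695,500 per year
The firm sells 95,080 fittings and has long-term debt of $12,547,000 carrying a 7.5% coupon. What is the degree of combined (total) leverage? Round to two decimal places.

Contribution at this volume is 95,080 × $43.45 = $4,131,226.00.
Operating income = contribution − fixed costs = $4,131,226.00 − $1,695,500 = $2,435,726.00. Interest = $941,025.00.
DOL = $4,131,226.00 ÷ $2,435,726.00 = 1.6961; DFL = $2,435,726.00 ÷ $1,494,701.00 = 1.6296.
DCL = DOL × DFL = 1.6961 × 1.6296 = 2.7640.

2.76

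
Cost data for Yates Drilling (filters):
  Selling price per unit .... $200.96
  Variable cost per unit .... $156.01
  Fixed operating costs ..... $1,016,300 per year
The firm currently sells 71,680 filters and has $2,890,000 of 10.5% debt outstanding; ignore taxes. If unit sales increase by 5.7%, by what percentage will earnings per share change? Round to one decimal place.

Contribution at this volume is 71,680 × $44.95 = $3,222,016.00.
EBIT = $3,222,016.00 − $1,016,300 = $2,205,716.00.
Interest = $303,450.00, so EBIT − I = $1,902,266.00.
DCL = total CM / (EBIT − I) = $3,222,016.00 / $1,902,266.00 = 1.6938.
EPS therefore changes by 1.6938 × (+5.7%) = +9.7%.

+9.7%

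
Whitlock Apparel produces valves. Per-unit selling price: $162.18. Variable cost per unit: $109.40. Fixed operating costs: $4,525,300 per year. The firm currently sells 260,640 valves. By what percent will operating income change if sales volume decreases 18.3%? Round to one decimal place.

Contribution at this volume is 260,640 × $52.78 = $13,756,579.20.
Operating income = contribution − fixed costs = $13,756,579.20 − $4,525,300 = $9,231,279.20.
So DOL = total CM / EBIT = $13,756,579.20 / $9,231,279.20 = 1.4902.
Operating income changes by 1.4902 × -18.3% = -27.3%.

-27.3%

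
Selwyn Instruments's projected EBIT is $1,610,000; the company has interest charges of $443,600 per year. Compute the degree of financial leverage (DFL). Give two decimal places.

Interest = $443,600.00.
Degree of financial leverage = EBIT / (EBIT − interest) = $1,610,000 / $1,166,400.00 = 1.3803.

1.38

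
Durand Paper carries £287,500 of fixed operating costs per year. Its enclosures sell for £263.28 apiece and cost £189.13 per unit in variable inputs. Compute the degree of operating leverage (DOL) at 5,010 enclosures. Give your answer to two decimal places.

Total contribution margin = 5,010 × £74.15 = £371,491.50.
Subtracting fixed costs: EBIT = £371,491.50 − £287,500 = £83,991.50.
So DOL = total CM / EBIT = £371,491.50 / £83,991.50 = 4.4230.

4.42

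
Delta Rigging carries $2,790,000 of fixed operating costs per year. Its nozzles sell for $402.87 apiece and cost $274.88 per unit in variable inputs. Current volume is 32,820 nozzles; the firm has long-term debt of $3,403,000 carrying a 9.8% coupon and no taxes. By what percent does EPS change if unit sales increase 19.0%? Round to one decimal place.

+74.1%

Total contribution margin = 32,820 × $127.99 = $4,200,631.80.
Subtracting fixed costs: EBIT = $4,200,631.80 − $2,790,000 = $1,410,631.80.
Interest = $333,494.00, so EBIT − I = $1,077,137.80.
Degree of combined leverage = contribution ÷ (EBIT − I) = $4,200,631.80 ÷ $1,077,137.80 = 3.8998.
%ΔEPS = DCL × %ΔSales = 3.8998 × +19.0% = +74.1%.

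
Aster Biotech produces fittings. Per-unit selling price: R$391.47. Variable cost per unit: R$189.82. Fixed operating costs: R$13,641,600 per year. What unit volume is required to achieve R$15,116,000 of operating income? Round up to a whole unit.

Unit CM = price − variable cost = R$391.47 − R$189.82 = R$201.65.
Need Q such that Q × R$201.65 − R$13,641,600 = R$15,116,000, i.e. Q = R$28,757,600 / R$201.65 = 142,611.46 → 142,612.

142,612 fittings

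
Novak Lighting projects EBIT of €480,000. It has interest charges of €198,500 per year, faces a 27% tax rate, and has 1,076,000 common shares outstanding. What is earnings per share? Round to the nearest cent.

Pre-tax income = €480,000 − €198,500.00 = €281,500.00.
After tax at 27%: net income = €281,500.00 × 0.73 = €205,495.00.
Per share: €205,495.00 / 1,076,000 shares = €0.19.

€0.19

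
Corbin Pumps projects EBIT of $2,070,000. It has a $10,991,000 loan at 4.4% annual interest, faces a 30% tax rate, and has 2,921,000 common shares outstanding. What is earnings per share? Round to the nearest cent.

$0.38

Pre-tax income = $2,070,000 − $483,604.00 = $1,586,396.00.
Net income = $1,586,396.00 × (1 − 0.30) = $1,110,477.20.
Per share: $1,110,477.20 / 2,921,000 shares = $0.38.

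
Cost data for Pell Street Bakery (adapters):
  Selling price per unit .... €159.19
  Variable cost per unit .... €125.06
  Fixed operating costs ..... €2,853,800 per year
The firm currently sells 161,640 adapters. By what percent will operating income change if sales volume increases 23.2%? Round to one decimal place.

Contribution at this volume is 161,640 × €34.13 = €5,516,773.20.
Operating income = contribution − fixed costs = €5,516,773.20 − €2,853,800 = €2,662,973.20.
So DOL = total CM / EBIT = €5,516,773.20 / €2,662,973.20 = 2.0717.
So EBIT moves 2.0717 × (+23.2%) = +48.1%.

+48.1%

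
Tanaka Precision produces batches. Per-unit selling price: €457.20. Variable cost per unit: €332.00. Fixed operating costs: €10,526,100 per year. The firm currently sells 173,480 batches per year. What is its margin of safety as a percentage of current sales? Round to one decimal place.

51.5%

Unit CM = price − variable cost = €457.20 − €332.00 = €125.20. Break-even units = €10,526,100 ÷ €125.20 = 84,074.28; break-even revenue = 84,074.28 × €457.20 = €38,438,761.34.
Actual sales revenue = 173,480 × €457.20 = €79,315,056.00.
Margin of safety = (€79,315,056.00 − €38,438,761.34) ÷ €79,315,056.00 = 51.5%.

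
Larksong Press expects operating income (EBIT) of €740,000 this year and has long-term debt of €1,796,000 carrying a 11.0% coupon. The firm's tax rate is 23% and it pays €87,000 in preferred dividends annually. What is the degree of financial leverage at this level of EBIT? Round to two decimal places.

1.72

Interest = €197,560.00.
Pre-tax preferred-dividend burden = €87,000 ÷ (1 − 0.23) = €112,987.01.
DFL = EBIT ÷ [EBIT − I − D_p/(1−t)] = €740,000 ÷ [€740,000 − €197,560.00 − €112,987.01] = €740,000 ÷ €429,452.99 = 1.7231.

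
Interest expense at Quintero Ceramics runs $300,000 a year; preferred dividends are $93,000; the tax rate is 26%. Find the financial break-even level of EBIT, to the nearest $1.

$425,676

Grossing the preferred dividend up to pre-tax terms: $93,000 / (1 − 0.26) = $125,675.68.
EPS = 0 when EBIT covers interest plus the pre-tax preferred burden: $300,000 + $125,675.68 = $425,675.68.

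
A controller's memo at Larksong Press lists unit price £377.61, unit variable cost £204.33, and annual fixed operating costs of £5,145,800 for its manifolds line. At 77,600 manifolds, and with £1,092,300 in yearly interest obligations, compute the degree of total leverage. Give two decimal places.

Total contribution margin = 77,600 × £173.28 = £13,446,528.00.
Operating income = contribution − fixed costs = £13,446,528.00 − £5,145,800 = £8,300,728.00. Interest = £1,092,300.00.
DOL = £13,446,528.00 ÷ £8,300,728.00 = 1.6199; DFL = £8,300,728.00 ÷ £7,208,428.00 = 1.1515.
Combined leverage = 1.6199 × 1.1515 = 1.8653.

1.87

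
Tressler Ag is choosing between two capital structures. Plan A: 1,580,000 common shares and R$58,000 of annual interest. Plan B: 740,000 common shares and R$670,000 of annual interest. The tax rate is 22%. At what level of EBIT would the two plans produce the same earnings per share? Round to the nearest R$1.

Set EPS_A = EPS_B: (EBIT − R$58,000)(1 − 0.22) ÷ 1,580,000 = (EBIT − R$670,000)(1 − 0.22) ÷ 740,000.
Cancelling (1 − t) and cross-multiplying: 740,000·(EBIT − 58,000) = 1,580,000·(EBIT − 670,000).
EBIT × (1,580,000 − 740,000) = 670,000 × 1,580,000 − 58,000 × 740,000 = 1,015,680,000,000, so EBIT = 1,015,680,000,000 ÷ 840,000 = 1,209,142.86.

R$1,209,143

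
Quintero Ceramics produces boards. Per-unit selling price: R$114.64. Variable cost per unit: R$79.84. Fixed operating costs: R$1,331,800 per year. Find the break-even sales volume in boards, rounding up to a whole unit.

38,271 boards

Contribution margin per unit = R$114.64 − R$79.84 = R$34.80.
Break-even volume = fixed costs ÷ CM per unit = R$1,331,800 ÷ R$34.80 = 38,270.11, so 38,271 boards.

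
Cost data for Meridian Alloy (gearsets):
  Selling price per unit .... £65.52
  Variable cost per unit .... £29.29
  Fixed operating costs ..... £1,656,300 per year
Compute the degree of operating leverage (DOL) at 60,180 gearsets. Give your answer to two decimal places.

4.16

Total contribution margin = 60,180 × £36.23 = £2,180,321.40.
Operating income = contribution − fixed costs = £2,180,321.40 − £1,656,300 = £524,021.40.
Degree of operating leverage = £2,180,321.40 / £524,021.40 = 4.1607.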